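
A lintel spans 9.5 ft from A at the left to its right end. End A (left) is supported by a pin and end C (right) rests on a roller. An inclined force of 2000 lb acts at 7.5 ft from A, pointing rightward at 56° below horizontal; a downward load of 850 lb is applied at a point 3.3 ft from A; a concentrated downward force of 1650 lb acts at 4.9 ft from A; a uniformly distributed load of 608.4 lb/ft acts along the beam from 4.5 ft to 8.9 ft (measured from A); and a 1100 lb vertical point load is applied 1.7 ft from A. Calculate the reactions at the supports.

Resultant of the distributed load: 608.4 × 4.4 = 2676.96 lb at 6.7 ft from A.
ΣM about A: C_y·9.5 − 2000·sin56°·7.5 − 850·3.3 − 1650·4.9 − (608.4·4.4)·6.7 − 1100·1.7 = 0 → C_y = 43131.2/9.5 = 4540.13 ≈ 4540 lb.
ΣF_y = 0: A_y + 4540.13 − 2000·sin56° − 850 − 1650 − 608.4·4.4 − 1100 = 0 → A_y = 3395 lb.
ΣF_x = 0: A_x + 2000·cos56° = 0 → A_x = -1118 lb.

A_x = -1118 lb, A_y = 3395 lb, C_y = 4540 lb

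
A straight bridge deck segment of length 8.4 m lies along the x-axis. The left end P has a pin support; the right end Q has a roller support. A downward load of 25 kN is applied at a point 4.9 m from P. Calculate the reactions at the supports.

P_x = 0, P_y = 10.42 kN, Q_y = 14.58 kN

ΣM about P: Q_y·8.4 − 25·4.9 = 0 → Q_y = 122.5/8.4 = 14.5833 ≈ 14.58 kN.
ΣF_y = 0: P_y + 14.5833 − 25 = 0 → P_y = 10.42 kN.
ΣF_x = 0: no horizontal applied forces, so P_x = 0.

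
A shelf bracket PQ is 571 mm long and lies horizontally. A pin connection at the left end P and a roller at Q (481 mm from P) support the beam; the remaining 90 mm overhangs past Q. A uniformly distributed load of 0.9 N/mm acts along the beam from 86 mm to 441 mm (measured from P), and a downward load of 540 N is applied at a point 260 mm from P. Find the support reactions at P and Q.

P_x = 0, P_y = 392.6 N, Q_y = 466.9 N

Resultant of the distributed load: 0.9 × 355 = 319.5 N at 263.5 mm from P.
Moments about P: Q_y·481 − (0.9·355)·263.5 − 540·260 = 0 → Q_y = 224588.25/481 = 466.919 ≈ 466.9 N.
ΣF_y = 0: P_y + 466.919 − 0.9·355 − 540 = 0 → P_y = 392.6 N.
ΣF_x = 0: no horizontal applied forces, so P_x = 0.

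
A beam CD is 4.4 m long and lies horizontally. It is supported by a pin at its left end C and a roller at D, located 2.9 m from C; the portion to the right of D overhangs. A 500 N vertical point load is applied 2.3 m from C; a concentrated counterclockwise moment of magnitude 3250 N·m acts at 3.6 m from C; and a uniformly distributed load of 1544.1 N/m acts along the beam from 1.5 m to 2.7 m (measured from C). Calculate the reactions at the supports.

C_x = 0, C_y = 1735 N, D_y = 617.6 N

Resultant of the distributed load: 1544.1 × 1.2 = 1852.92 N at 2.1 m from C.
ΣM about C: D_y·2.9 − 500·2.3 + 3250 − (1544.1·1.2)·2.1 = 0 → D_y = 1791.132/2.9 = 617.632 ≈ 617.6 N.
ΣF_y = 0: C_y + 617.632 − 500 − 1544.1·1.2 = 0 → C_y = 1735 N.
ΣF_x = 0: no horizontal applied forces, so C_x = 0.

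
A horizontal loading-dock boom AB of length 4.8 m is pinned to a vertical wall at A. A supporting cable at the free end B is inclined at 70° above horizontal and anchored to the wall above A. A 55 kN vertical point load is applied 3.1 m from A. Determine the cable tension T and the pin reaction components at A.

ΣM about A: T·sin70°·4.8 − 55·3.1 = 0 → T = 170.5/(4.8·0.939693) = 37.8005 ≈ 37.80 kN.
ΣF_x = 0: A_x − T·cos70° = 0 → A_x = 37.8005 × 0.34202 = 12.93 kN.
ΣF_y = 0: A_y + T·sin70° − 55 = 0 → A_y = 55 − 37.8005 × 0.939693 = 19.48 kN.

T = 37.80 kN, A_x = 12.93 kN, A_y = 19.48 kN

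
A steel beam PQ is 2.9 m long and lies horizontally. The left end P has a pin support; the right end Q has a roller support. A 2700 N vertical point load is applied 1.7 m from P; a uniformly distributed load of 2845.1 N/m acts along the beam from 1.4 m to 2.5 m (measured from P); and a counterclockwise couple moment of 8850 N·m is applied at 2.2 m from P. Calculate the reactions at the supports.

Resultant of the distributed load: 2845.1 × 1.1 = 3129.61 N at 1.95 m from P.
Moments about P: Q_y·2.9 − 2700·1.7 − (2845.1·1.1)·1.95 + 8850 = 0 → Q_y = 1842.7395/2.9 = 635.427 ≈ 635.4 N.
ΣF_y = 0: P_y + 635.427 − 2700 − 2845.1·1.1 = 0 → P_y = 5194 N.
ΣF_x = 0: no horizontal applied forces, so P_x = 0.

P_x = 0, P_y = 5194 N, Q_y = 635.4 N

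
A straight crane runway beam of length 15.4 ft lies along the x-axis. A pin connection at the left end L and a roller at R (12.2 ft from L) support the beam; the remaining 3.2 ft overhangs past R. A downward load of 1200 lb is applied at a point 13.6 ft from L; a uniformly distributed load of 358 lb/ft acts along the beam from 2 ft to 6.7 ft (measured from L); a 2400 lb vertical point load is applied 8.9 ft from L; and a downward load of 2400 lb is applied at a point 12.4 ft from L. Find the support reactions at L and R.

L_x = 0, L_y = 1555 lb, R_y = 6128 lb

Resultant of the distributed load: 358 × 4.7 = 1682.6 lb at 4.35 ft from L.
ΣM about L: R_y·12.2 − 1200·13.6 − (358·4.7)·4.35 − 2400·8.9 − 2400·12.4 = 0 → R_y = 74759.31/12.2 = 6127.81 ≈ 6128 lb.
ΣF_y = 0: L_y + 6127.81 − 1200 − 358·4.7 − 2400 − 2400 = 0 → L_y = 1555 lb.
ΣF_x = 0: no horizontal applied forces, so L_x = 0.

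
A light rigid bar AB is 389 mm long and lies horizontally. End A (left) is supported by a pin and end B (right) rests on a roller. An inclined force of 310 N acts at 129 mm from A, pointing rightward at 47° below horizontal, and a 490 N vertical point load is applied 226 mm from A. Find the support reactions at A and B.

ΣM about A: B_y·389 − 310·sin47°·129 − 490·226 = 0 → B_y = 139987/389 = 359.864 ≈ 359.9 N.
ΣF_y = 0: A_y + 359.864 − 310·sin47° − 490 = 0 → A_y = 356.9 N.
ΣF_x = 0: A_x + 310·cos47° = 0 → A_x = -211.4 N.

A_x = -211.4 N, A_y = 356.9 N, B_y = 359.9 N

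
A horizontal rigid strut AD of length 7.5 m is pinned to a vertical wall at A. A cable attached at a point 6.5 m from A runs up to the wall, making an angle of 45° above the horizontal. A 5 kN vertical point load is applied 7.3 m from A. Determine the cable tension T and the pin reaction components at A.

T = 7.941 kN, A_x = 5.615 kN, A_y = -0.6154 kN

ΣM about A: T·sin45°·6.5 − 5·7.3 = 0 → T = 36.5/(6.5·0.707107) = 7.94135 ≈ 7.941 kN.
ΣF_x = 0: A_x − T·cos45° = 0 → A_x = 7.94135 × 0.707107 = 5.615 kN.
ΣF_y = 0: A_y + T·sin45° − 5 = 0 → A_y = 5 − 7.94135 × 0.707107 = -0.6154 kN.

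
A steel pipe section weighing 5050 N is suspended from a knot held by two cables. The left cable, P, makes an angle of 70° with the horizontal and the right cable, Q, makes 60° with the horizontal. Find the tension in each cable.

ΣF_x = 0: −T_P·cos70° + T_Q·cos60° = 0 → T_Q = 0.68404·T_P.
ΣF_y = 0: T_P·sin70° + T_Q·sin60° = 5050.
Substitute: T_P·(0.939693 + 0.68404·0.866025) = 5050 → T_P = 3296.15 ≈ 3296 N.
Then T_Q = 0.68404 × 3296.15 = 2255 N.

T_P = 3296 N, T_Q = 2255 N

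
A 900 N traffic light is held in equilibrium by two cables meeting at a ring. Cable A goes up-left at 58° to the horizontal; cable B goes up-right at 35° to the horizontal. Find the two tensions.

ΣF_x = 0: −T_A·cos58° + T_B·cos35° = 0 → T_B = 0.646912·T_A.
ΣF_y = 0: T_A·sin58° + T_B·sin35° = 900.
Substitute: T_A·(0.848048 + 0.646912·0.573576) = 900 → T_A = 738.249 ≈ 738.2 N.
Then T_B = 0.646912 × 738.249 = 477.6 N.

T_A = 738.2 N, T_B = 477.6 N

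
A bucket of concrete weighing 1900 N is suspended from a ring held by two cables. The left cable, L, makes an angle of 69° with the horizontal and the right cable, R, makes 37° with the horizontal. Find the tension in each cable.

ΣF_x = 0: −T_L·cos69° + T_R·cos37° = 0 → T_R = 0.448725·T_L.
ΣF_y = 0: T_L·sin69° + T_R·sin37° = 1900.
Substitute: T_L·(0.93358 + 0.448725·0.601815) = 1900 → T_L = 1578.56 ≈ 1579 N.
Then T_R = 0.448725 × 1578.56 = 708.3 N.

T_L = 1579 N, T_R = 708.3 N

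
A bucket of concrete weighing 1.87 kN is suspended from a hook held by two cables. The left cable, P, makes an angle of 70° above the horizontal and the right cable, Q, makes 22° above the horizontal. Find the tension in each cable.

T_P = 1.735 kN, T_Q = 0.6400 kN

ΣF_x = 0: −T_P·cos70° + T_Q·cos22° = 0 → T_Q = 0.368881·T_P.
ΣF_y = 0: T_P·sin70° + T_Q·sin22° = 1.87.
Substitute: T_P·(0.939693 + 0.368881·0.374607) = 1.87 → T_P = 1.73489 ≈ 1.735 kN.
Then T_Q = 0.368881 × 1.73489 = 0.6400 kN.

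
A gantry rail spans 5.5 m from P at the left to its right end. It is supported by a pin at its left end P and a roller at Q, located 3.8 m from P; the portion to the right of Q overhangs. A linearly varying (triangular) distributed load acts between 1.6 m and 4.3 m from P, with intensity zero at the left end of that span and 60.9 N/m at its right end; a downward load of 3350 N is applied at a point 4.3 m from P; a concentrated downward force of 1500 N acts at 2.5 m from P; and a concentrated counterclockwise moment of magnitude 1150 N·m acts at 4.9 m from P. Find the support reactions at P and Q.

Resultant of the triangular load: ½ × 60.9 × 2.7 = 82.215 N, acting at 3.4 m from P (one-third of the span from the peak).
Moments about P: Q_y·3.8 − (½·60.9·2.7)·3.4 − 3350·4.3 − 1500·2.5 + 1150 = 0 → Q_y = 17284.531/3.8 = 4548.56 ≈ 4549 N.
ΣF_y = 0: P_y + 4548.56 − ½·60.9·2.7 − 3350 − 1500 = 0 → P_y = 383.7 N.
ΣF_x = 0: no horizontal applied forces, so P_x = 0.

P_x = 0, P_y = 383.7 N, Q_y = 4549 N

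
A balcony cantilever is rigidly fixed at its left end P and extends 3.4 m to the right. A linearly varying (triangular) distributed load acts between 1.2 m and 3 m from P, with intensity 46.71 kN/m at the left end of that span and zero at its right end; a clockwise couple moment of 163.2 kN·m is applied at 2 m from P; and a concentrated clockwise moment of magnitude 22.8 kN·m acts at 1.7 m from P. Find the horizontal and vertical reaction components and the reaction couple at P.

Resultant of the triangular load: ½ × 46.71 × 1.8 = 42.039 kN, acting at 1.8 m from P (one-third of the span from the peak).
ΣF_x = 0: P_x = 0.
ΣF_y = 0: P_y − ½·46.71·1.8 = 0 → P_y = 42.04 kN.
ΣM about P: M_P − (½·46.71·1.8)·1.8 − 163.2 − 22.8 = 0 → M_P = 261.7 kN·m.

P_x = 0, P_y = 42.04 kN, M_P = 261.7 kN·m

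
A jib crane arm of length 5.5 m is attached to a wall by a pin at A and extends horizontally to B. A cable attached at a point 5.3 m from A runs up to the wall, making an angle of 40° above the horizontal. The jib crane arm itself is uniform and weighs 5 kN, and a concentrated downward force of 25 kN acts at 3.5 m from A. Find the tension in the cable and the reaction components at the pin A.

ΣM about A: T·sin40°·5.3 − 5·2.75 − 25·3.5 = 0 → T = 101.25/(5.3·0.642788) = 29.7202 ≈ 29.72 kN.
ΣF_x = 0: A_x − T·cos40° = 0 → A_x = 29.7202 × 0.766044 = 22.77 kN.
ΣF_y = 0: A_y + T·sin40° − 5 − 25 = 0 → A_y = 30 − 29.7202 × 0.642788 = 10.90 kN.

T = 29.72 kN, A_x = 22.77 kN, A_y = 10.90 kN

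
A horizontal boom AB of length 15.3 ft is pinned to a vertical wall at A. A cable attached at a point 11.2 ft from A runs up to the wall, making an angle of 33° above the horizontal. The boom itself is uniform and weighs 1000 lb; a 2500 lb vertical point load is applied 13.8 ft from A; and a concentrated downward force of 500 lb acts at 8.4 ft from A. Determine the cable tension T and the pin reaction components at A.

ΣM about A: T·sin33°·11.2 − 1000·7.65 − 2500·13.8 − 500·8.4 = 0 → T = 46350/(11.2·0.544639) = 7598.41 ≈ 7598 lb.
ΣF_x = 0: A_x − T·cos33° = 0 → A_x = 7598.41 × 0.838671 = 6373 lb.
ΣF_y = 0: A_y + T·sin33° − 1000 − 2500 − 500 = 0 → A_y = 4000 − 7598.41 × 0.544639 = -138.4 lb.

T = 7598 lb, A_x = 6373 lb, A_y = -138.4 lb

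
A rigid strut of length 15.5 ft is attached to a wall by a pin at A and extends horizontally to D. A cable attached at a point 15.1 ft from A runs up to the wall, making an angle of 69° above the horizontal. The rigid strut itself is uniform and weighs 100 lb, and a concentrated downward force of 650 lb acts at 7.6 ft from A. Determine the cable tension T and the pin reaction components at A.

T = 405.4 lb, A_x = 145.3 lb, A_y = 371.5 lb

ΣM about A: T·sin69°·15.1 − 100·7.75 − 650·7.6 = 0 → T = 5715/(15.1·0.93358) = 405.404 ≈ 405.4 lb.
ΣF_x = 0: A_x − T·cos69° = 0 → A_x = 405.404 × 0.358368 = 145.3 lb.
ΣF_y = 0: A_y + T·sin69° − 100 − 650 = 0 → A_y = 750 − 405.404 × 0.93358 = 371.5 lb.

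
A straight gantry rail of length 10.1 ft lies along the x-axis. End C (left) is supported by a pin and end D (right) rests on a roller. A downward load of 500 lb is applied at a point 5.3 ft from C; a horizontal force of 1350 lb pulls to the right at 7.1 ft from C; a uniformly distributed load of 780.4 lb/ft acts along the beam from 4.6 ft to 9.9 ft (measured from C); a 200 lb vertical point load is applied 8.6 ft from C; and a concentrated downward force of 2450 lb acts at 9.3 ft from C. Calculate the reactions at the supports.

Resultant of the distributed load: 780.4 × 5.3 = 4136.12 lb at 7.25 ft from C.
ΣM about C: D_y·10.1 − 500·5.3 − (780.4·5.3)·7.25 − 200·8.6 − 2450·9.3 = 0 → D_y = 57141.87/10.1 = 5657.61 ≈ 5658 lb.
ΣF_y = 0: C_y + 5657.61 − 500 − 780.4·5.3 − 200 − 2450 = 0 → C_y = 1629 lb.
ΣF_x = 0: C_x + 1350 = 0 → C_x = -1350 lb.

C_x = -1350 lb, C_y = 1629 lb, D_y = 5658 lb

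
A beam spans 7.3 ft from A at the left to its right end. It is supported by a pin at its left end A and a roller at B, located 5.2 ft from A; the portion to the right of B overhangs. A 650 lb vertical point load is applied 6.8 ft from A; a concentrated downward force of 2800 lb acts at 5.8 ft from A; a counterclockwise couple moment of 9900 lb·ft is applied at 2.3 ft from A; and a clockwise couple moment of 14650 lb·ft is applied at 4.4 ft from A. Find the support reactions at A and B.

Taking moments about A: B_y·5.2 − 650·6.8 − 2800·5.8 + 9900 − 14650 = 0 → B_y = 25410/5.2 = 4886.54 ≈ 4887 lb.
ΣF_y = 0: A_y + 4886.54 − 650 − 2800 = 0 → A_y = -1437 lb.
ΣF_x = 0: no horizontal applied forces, so A_x = 0.

A_x = 0, A_y = -1437 lb, B_y = 4887 lb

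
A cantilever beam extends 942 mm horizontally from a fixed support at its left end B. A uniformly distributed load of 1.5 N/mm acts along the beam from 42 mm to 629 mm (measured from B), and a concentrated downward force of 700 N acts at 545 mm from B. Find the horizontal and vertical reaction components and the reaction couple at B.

B_x = 0, B_y = 1580 N, M_B = 676900 N·mm

Resultant of the distributed load: 1.5 × 587 = 880.5 N at 335.5 mm from B.
ΣF_x = 0: B_x = 0.
ΣF_y = 0: B_y − 1.5·587 − 700 = 0 → B_y = 1580 N.
ΣM about B: M_B − (1.5·587)·335.5 − 700·545 = 0 → M_B = 676900 N·mm.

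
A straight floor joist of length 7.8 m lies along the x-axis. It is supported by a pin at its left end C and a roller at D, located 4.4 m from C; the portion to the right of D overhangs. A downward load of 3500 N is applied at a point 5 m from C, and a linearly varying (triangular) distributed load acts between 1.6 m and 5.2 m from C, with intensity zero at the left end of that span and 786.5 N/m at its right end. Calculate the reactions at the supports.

C_x = 0, C_y = -348.6 N, D_y = 5264 N

Resultant of the triangular load: ½ × 786.5 × 3.6 = 1415.7 N, acting at 4 m from C (one-third of the span from the peak).
Taking moments about C: D_y·4.4 − 3500·5 − (½·786.5·3.6)·4 = 0 → D_y = 23162.8/4.4 = 5264.27 ≈ 5264 N.
ΣF_y = 0: C_y + 5264.27 − 3500 − ½·786.5·3.6 = 0 → C_y = -348.6 N.
ΣF_x = 0: no horizontal applied forces, so C_x = 0.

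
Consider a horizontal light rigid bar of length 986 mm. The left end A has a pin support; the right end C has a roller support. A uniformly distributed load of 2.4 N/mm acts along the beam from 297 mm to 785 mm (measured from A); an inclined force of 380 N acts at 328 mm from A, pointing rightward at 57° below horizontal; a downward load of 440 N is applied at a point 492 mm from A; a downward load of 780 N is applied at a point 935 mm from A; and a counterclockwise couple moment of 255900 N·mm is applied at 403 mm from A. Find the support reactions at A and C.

A_x = -207.0 N, A_y = 1262 N, C_y = 1448 N

Resultant of the distributed load: 2.4 × 488 = 1171.2 N at 541 mm from A.
Moments about A: C_y·986 − (2.4·488)·541 − 380·sin57°·328 − 440·492 − 780·935 + 255900 = 0 → C_y = 1428030/986 = 1448.31 ≈ 1448 N.
ΣF_y = 0: A_y + 1448.31 − 2.4·488 − 380·sin57° − 440 − 780 = 0 → A_y = 1262 N.
ΣF_x = 0: A_x + 380·cos57° = 0 → A_x = -207.0 N.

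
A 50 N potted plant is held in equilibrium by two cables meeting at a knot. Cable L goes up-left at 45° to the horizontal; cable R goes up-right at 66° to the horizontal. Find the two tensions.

T_L = 21.78 N, T_R = 37.87 N

ΣF_x = 0: −T_L·cos45° + T_R·cos66° = 0 → T_R = 1.73849·T_L.
ΣF_y = 0: T_L·sin45° + T_R·sin66° = 50.
Substitute: T_L·(0.707107 + 1.73849·0.913545) = 50 → T_L = 21.7837 ≈ 21.78 N.
Then T_R = 1.73849 × 21.7837 = 37.87 N.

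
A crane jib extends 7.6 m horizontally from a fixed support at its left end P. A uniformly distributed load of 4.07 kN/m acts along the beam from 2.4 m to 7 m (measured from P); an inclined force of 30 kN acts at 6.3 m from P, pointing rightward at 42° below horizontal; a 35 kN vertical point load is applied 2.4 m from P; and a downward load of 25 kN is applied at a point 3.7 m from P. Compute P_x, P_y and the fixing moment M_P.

Resultant of the distributed load: 4.07 × 4.6 = 18.722 kN at 4.7 m from P.
ΣF_x = 0: P_x + 30·cos42° = 0 → P_x = -22.29 kN.
ΣF_y = 0: P_y − 4.07·4.6 − 30·sin42° − 35 − 25 = 0 → P_y = 98.80 kN.
ΣM about P: M_P − (4.07·4.6)·4.7 − 30·sin42°·6.3 − 35·2.4 − 25·3.7 = 0 → M_P = 391.0 kN·m.

P_x = -22.29 kN, P_y = 98.80 kN, M_P = 391.0 kN·m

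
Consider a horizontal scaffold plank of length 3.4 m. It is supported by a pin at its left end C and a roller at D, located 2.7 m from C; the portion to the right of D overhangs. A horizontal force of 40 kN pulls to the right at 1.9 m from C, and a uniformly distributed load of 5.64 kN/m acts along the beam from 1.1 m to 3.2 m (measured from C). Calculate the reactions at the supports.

C_x = -40.00 kN, C_y = 2.413 kN, D_y = 9.431 kN

Resultant of the distributed load: 5.64 × 2.1 = 11.844 kN at 2.15 m from C.
Taking moments about C: D_y·2.7 − (5.64·2.1)·2.15 = 0 → D_y = 25.4646/2.7 = 9.43133 ≈ 9.431 kN.
ΣF_y = 0: C_y + 9.43133 − 5.64·2.1 = 0 → C_y = 2.413 kN.
ΣF_x = 0: C_x + 40 = 0 → C_x = -40.00 kN.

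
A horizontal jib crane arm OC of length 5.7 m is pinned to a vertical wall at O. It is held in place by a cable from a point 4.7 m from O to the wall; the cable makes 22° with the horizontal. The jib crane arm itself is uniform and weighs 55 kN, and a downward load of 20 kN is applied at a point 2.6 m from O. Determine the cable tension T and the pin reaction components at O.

T = 118.6 kN, O_x = 109.9 kN, O_y = 30.59 kN

ΣM about O: T·sin22°·4.7 − 55·2.85 − 20·2.6 = 0 → T = 208.75/(4.7·0.374607) = 118.564 ≈ 118.6 kN.
ΣF_x = 0: O_x − T·cos22° = 0 → O_x = 118.564 × 0.927184 = 109.9 kN.
ΣF_y = 0: O_y + T·sin22° − 55 − 20 = 0 → O_y = 75 − 118.564 × 0.374607 = 30.59 kN.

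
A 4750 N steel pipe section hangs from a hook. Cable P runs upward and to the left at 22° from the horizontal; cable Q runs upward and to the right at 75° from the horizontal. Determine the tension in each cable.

ΣF_x = 0: −T_P·cos22° + T_Q·cos75° = 0 → T_Q = 3.58236·T_P.
ΣF_y = 0: T_P·sin22° + T_Q·sin75° = 4750.
Substitute: T_P·(0.374607 + 3.58236·0.965926) = 4750 → T_P = 1238.62 ≈ 1239 N.
Then T_Q = 3.58236 × 1238.62 = 4437 N.

T_P = 1239 N, T_Q = 4437 N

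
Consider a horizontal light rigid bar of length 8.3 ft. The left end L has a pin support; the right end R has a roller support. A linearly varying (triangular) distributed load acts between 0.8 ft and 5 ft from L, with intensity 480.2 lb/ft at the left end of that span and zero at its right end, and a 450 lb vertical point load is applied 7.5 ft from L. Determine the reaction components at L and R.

Resultant of the triangular load: ½ × 480.2 × 4.2 = 1008.42 lb, acting at 2.2 ft from L (one-third of the span from the peak).
Taking moments about L: R_y·8.3 − (½·480.2·4.2)·2.2 − 450·7.5 = 0 → R_y = 5593.524/8.3 = 673.919 ≈ 673.9 lb.
ΣF_y = 0: L_y + 673.919 − ½·480.2·4.2 − 450 = 0 → L_y = 784.5 lb.
ΣF_x = 0: no horizontal applied forces, so L_x = 0.

L_x = 0, L_y = 784.5 lb, R_y = 673.9 lb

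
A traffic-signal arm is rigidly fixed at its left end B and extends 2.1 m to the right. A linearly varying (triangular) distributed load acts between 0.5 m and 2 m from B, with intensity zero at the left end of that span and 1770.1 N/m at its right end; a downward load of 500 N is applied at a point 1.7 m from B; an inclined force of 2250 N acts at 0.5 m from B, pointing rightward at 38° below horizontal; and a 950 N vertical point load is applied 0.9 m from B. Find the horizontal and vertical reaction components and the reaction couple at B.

Resultant of the triangular load: ½ × 1770.1 × 1.5 = 1327.575 N, acting at 1.5 m from B (one-third of the span from the peak).
ΣF_x = 0: B_x + 2250·cos38° = 0 → B_x = -1773 N.
ΣF_y = 0: B_y − ½·1770.1·1.5 − 500 − 2250·sin38° − 950 = 0 → B_y = 4163 N.
ΣM about B: M_B − (½·1770.1·1.5)·1.5 − 500·1.7 − 2250·sin38°·0.5 − 950·0.9 = 0 → M_B = 4389 N·m.

B_x = -1773 N, B_y = 4163 N, M_B = 4389 N·m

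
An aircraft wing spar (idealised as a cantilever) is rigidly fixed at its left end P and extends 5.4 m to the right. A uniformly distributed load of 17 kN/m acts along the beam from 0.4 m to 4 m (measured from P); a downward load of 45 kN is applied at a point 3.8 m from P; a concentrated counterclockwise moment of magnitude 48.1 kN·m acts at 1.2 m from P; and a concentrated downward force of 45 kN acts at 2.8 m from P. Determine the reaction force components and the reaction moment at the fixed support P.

Resultant of the distributed load: 17 × 3.6 = 61.2 kN at 2.2 m from P.
ΣF_x = 0: P_x = 0.
ΣF_y = 0: P_y − 17·3.6 − 45 − 45 = 0 → P_y = 151.2 kN.
ΣM about P: M_P − (17·3.6)·2.2 − 45·3.8 + 48.1 − 45·2.8 = 0 → M_P = 383.5 kN·m.

P_x = 0, P_y = 151.2 kN, M_P = 383.5 kN·m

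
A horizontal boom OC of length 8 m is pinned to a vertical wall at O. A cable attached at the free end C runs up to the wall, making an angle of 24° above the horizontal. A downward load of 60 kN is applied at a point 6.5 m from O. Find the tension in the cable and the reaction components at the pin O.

T = 119.9 kN, O_x = 109.5 kN, O_y = 11.25 kN

ΣM about O: T·sin24°·8 − 60·6.5 = 0 → T = 390/(8·0.406737) = 119.856 ≈ 119.9 kN.
ΣF_x = 0: O_x − T·cos24° = 0 → O_x = 119.856 × 0.913545 = 109.5 kN.
ΣF_y = 0: O_y + T·sin24° − 60 = 0 → O_y = 60 − 119.856 × 0.406737 = 11.25 kN.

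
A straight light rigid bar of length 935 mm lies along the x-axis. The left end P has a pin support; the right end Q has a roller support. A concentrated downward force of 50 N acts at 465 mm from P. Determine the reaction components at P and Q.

P_x = 0, P_y = 25.13 N, Q_y = 24.87 N

ΣM about P: Q_y·935 − 50·465 = 0 → Q_y = 23250/935 = 24.8663 ≈ 24.87 N.
ΣF_y = 0: P_y + 24.8663 − 50 = 0 → P_y = 25.13 N.
ΣF_x = 0: no horizontal applied forces, so P_x = 0.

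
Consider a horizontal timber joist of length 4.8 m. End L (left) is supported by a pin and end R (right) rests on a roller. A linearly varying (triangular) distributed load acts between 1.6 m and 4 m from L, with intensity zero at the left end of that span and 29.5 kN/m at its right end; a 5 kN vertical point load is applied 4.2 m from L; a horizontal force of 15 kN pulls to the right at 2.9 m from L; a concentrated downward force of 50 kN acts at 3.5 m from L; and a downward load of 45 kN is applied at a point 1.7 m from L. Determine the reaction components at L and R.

Resultant of the triangular load: ½ × 29.5 × 2.4 = 35.4 kN, acting at 3.2 m from L (one-third of the span from the peak).
ΣM about L: R_y·4.8 − (½·29.5·2.4)·3.2 − 5·4.2 − 50·3.5 − 45·1.7 = 0 → R_y = 385.78/4.8 = 80.3708 ≈ 80.37 kN.
ΣF_y = 0: L_y + 80.3708 − ½·29.5·2.4 − 5 − 50 − 45 = 0 → L_y = 55.03 kN.
ΣF_x = 0: L_x + 15 = 0 → L_x = -15.00 kN.

L_x = -15.00 kN, L_y = 55.03 kN, R_y = 80.37 kN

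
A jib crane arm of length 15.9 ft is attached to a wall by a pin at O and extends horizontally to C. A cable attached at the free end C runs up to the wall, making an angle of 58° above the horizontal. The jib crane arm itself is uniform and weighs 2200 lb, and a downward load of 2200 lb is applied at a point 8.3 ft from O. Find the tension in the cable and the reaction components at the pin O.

ΣM about O: T·sin58°·15.9 − 2200·7.95 − 2200·8.3 = 0 → T = 35750/(15.9·0.848048) = 2651.3 ≈ 2651 lb.
ΣF_x = 0: O_x − T·cos58° = 0 → O_x = 2651.3 × 0.529919 = 1405 lb.
ΣF_y = 0: O_y + T·sin58° − 2200 − 2200 = 0 → O_y = 4400 − 2651.3 × 0.848048 = 2152 lb.

T = 2651 lb, O_x = 1405 lb, O_y = 2152 lb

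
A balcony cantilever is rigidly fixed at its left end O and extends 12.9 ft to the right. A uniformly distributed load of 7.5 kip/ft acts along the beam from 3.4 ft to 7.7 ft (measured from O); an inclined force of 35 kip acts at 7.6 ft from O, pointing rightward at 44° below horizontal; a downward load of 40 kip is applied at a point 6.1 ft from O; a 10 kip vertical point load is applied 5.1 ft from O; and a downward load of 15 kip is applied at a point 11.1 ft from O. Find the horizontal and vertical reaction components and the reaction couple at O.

Resultant of the distributed load: 7.5 × 4.3 = 32.25 kip at 5.55 ft from O.
ΣF_x = 0: O_x + 35·cos44° = 0 → O_x = -25.18 kip.
ΣF_y = 0: O_y − 7.5·4.3 − 35·sin44° − 40 − 10 − 15 = 0 → O_y = 121.6 kip.
ΣM about O: M_O − (7.5·4.3)·5.55 − 35·sin44°·7.6 − 40·6.1 − 10·5.1 − 15·11.1 = 0 → M_O = 825.3 kip·ft.

O_x = -25.18 kip, O_y = 121.6 kip, M_O = 825.3 kip·ft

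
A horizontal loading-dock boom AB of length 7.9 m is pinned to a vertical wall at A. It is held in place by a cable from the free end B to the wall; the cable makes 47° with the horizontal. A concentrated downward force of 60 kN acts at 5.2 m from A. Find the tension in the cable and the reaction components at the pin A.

T = 54.00 kN, A_x = 36.83 kN, A_y = 20.51 kN

ΣM about A: T·sin47°·7.9 − 60·5.2 = 0 → T = 312/(7.9·0.731354) = 54.0008 ≈ 54.00 kN.
ΣF_x = 0: A_x − T·cos47° = 0 → A_x = 54.0008 × 0.681998 = 36.83 kN.
ΣF_y = 0: A_y + T·sin47° − 60 = 0 → A_y = 60 − 54.0008 × 0.731354 = 20.51 kN.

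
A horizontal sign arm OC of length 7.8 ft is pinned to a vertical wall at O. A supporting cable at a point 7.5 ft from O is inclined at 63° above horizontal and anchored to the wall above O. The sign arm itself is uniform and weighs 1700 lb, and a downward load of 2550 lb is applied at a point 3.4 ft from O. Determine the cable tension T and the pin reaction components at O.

ΣM about O: T·sin63°·7.5 − 1700·3.9 − 2550·3.4 = 0 → T = 15300/(7.5·0.891007) = 2289.54 ≈ 2290 lb.
ΣF_x = 0: O_x − T·cos63° = 0 → O_x = 2289.54 × 0.45399 = 1039 lb.
ΣF_y = 0: O_y + T·sin63° − 1700 − 2550 = 0 → O_y = 4250 − 2289.54 × 0.891007 = 2210 lb.

T = 2290 lb, O_x = 1039 lb, O_y = 2210 lb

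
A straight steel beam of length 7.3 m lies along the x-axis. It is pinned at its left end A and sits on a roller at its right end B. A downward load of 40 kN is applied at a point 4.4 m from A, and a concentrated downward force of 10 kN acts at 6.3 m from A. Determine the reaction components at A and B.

ΣM about A: B_y·7.3 − 40·4.4 − 10·6.3 = 0 → B_y = 239/7.3 = 32.7397 ≈ 32.74 kN.
ΣF_y = 0: A_y + 32.7397 − 40 − 10 = 0 → A_y = 17.26 kN.
ΣF_x = 0: no horizontal applied forces, so A_x = 0.

A_x = 0, A_y = 17.26 kN, B_y = 32.74 kN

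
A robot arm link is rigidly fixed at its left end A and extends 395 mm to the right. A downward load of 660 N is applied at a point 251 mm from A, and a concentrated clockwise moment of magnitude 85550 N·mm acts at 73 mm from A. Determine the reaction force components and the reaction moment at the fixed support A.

A_x = 0, A_y = 660.0 N, M_A = 251200 N·mm

ΣF_x = 0: A_x = 0.
ΣF_y = 0: A_y − 660 = 0 → A_y = 660.0 N.
ΣM about A: M_A − 660·251 − 85550 = 0 → M_A = 251200 N·mm.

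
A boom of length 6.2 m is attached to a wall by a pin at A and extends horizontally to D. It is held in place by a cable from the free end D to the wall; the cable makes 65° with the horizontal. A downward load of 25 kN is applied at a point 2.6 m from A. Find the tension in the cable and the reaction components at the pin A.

T = 11.57 kN, A_x = 4.889 kN, A_y = 14.52 kN

ΣM about A: T·sin65°·6.2 − 25·2.6 = 0 → T = 65/(6.2·0.906308) = 11.5677 ≈ 11.57 kN.
ΣF_x = 0: A_x − T·cos65° = 0 → A_x = 11.5677 × 0.422618 = 4.889 kN.
ΣF_y = 0: A_y + T·sin65° − 25 = 0 → A_y = 25 − 11.5677 × 0.906308 = 14.52 kN.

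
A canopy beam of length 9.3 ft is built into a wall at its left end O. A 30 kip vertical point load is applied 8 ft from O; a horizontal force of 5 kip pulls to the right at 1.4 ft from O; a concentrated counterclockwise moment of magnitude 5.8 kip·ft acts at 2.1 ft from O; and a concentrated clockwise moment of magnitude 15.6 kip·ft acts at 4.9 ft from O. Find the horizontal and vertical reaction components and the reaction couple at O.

ΣF_x = 0: O_x + 5 = 0 → O_x = -5.000 kip.
ΣF_y = 0: O_y − 30 = 0 → O_y = 30.00 kip.
ΣM about O: M_O − 30·8 + 5.8 − 15.6 = 0 → M_O = 249.8 kip·ft.

O_x = -5.000 kip, O_y = 30.00 kip, M_O = 249.8 kip·ft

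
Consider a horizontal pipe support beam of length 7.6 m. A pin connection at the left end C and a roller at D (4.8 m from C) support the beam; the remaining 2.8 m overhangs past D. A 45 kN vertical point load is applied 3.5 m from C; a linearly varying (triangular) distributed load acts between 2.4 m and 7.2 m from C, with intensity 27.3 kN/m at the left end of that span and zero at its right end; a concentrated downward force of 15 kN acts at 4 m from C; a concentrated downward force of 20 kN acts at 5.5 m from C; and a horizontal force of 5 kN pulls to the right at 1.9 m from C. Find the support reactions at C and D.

C_x = -5.000 kN, C_y = 22.69 kN, D_y = 122.8 kN

Resultant of the triangular load: ½ × 27.3 × 4.8 = 65.52 kN, acting at 4 m from C (one-third of the span from the peak).
Moments about C: D_y·4.8 − 45·3.5 − (½·27.3·4.8)·4 − 15·4 − 20·5.5 = 0 → D_y = 589.58/4.8 = 122.829 ≈ 122.8 kN.
ΣF_y = 0: C_y + 122.829 − 45 − ½·27.3·4.8 − 15 − 20 = 0 → C_y = 22.69 kN.
ΣF_x = 0: C_x + 5 = 0 → C_x = -5.000 kN.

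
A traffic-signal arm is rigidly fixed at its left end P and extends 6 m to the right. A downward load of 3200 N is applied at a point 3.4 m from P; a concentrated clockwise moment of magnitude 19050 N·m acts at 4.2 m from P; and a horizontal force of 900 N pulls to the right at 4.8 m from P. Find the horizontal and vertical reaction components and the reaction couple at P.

ΣF_x = 0: P_x + 900 = 0 → P_x = -900.0 N.
ΣF_y = 0: P_y − 3200 = 0 → P_y = 3200 N.
ΣM about P: M_P − 3200·3.4 − 19050 = 0 → M_P = 29930 N·m.

P_x = -900.0 N, P_y = 3200 N, M_P = 29930 N·m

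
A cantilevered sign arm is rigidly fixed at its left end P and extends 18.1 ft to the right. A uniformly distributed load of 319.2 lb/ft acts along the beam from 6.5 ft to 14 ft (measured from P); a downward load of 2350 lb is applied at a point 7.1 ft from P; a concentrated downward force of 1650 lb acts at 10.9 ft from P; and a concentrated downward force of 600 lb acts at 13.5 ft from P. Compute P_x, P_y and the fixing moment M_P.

Resultant of the distributed load: 319.2 × 7.5 = 2394 lb at 10.25 ft from P.
ΣF_x = 0: P_x = 0.
ΣF_y = 0: P_y − 319.2·7.5 − 2350 − 1650 − 600 = 0 → P_y = 6994 lb.
ΣM about P: M_P − (319.2·7.5)·10.25 − 2350·7.1 − 1650·10.9 − 600·13.5 = 0 → M_P = 67310 lb·ft.

P_x = 0, P_y = 6994 lb, M_P = 67310 lb·ft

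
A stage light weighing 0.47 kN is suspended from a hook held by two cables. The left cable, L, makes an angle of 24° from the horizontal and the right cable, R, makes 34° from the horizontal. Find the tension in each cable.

T_L = 0.4595 kN, T_R = 0.5063 kN

ΣF_x = 0: −T_L·cos24° + T_R·cos34° = 0 → T_R = 1.10193·T_L.
ΣF_y = 0: T_L·sin24° + T_R·sin34° = 0.47.
Substitute: T_L·(0.406737 + 1.10193·0.559193) = 0.47 → T_L = 0.459465 ≈ 0.4595 kN.
Then T_R = 1.10193 × 0.459465 = 0.5063 kN.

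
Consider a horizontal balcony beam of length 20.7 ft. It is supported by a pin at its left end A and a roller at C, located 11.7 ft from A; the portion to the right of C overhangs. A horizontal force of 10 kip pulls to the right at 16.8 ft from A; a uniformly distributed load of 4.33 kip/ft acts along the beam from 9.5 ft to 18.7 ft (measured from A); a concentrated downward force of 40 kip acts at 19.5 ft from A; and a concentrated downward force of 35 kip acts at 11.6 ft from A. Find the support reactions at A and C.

Resultant of the distributed load: 4.33 × 9.2 = 39.836 kip at 14.1 ft from A.
Taking moments about A: C_y·11.7 − (4.33·9.2)·14.1 − 40·19.5 − 35·11.6 = 0 → C_y = 1747.6876/11.7 = 149.375 ≈ 149.4 kip.
ΣF_y = 0: A_y + 149.375 − 4.33·9.2 − 40 − 35 = 0 → A_y = -34.54 kip.
ΣF_x = 0: A_x + 10 = 0 → A_x = -10.00 kip.

A_x = -10.00 kip, A_y = -34.54 kip, C_y = 149.4 kip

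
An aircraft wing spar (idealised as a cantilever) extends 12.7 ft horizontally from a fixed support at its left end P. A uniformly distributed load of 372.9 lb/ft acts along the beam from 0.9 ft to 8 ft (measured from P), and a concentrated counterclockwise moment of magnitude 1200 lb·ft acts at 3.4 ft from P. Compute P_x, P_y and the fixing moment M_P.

Resultant of the distributed load: 372.9 × 7.1 = 2647.59 lb at 4.45 ft from P.
ΣF_x = 0: P_x = 0.
ΣF_y = 0: P_y − 372.9·7.1 = 0 → P_y = 2648 lb.
ΣM about P: M_P − (372.9·7.1)·4.45 + 1200 = 0 → M_P = 10580 lb·ft.

P_x = 0, P_y = 2648 lb, M_P = 10580 lb·ft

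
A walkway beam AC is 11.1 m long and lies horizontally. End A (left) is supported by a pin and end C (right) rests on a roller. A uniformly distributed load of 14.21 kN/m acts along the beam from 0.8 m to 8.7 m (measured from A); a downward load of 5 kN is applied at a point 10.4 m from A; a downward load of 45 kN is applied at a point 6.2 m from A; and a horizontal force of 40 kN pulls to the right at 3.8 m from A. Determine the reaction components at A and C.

Resultant of the distributed load: 14.21 × 7.9 = 112.259 kN at 4.75 m from A.
Moments about A: C_y·11.1 − (14.21·7.9)·4.75 − 5·10.4 − 45·6.2 = 0 → C_y = 864.23025/11.1 = 77.8586 ≈ 77.86 kN.
ΣF_y = 0: A_y + 77.8586 − 14.21·7.9 − 5 − 45 = 0 → A_y = 84.40 kN.
ΣF_x = 0: A_x + 40 = 0 → A_x = -40.00 kN.

A_x = -40.00 kN, A_y = 84.40 kN, C_y = 77.86 kN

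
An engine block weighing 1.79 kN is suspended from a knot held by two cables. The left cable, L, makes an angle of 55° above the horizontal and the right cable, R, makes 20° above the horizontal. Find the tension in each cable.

ΣF_x = 0: −T_L·cos55° + T_R·cos20° = 0 → T_R = 0.610387·T_L.
ΣF_y = 0: T_L·sin55° + T_R·sin20° = 1.79.
Substitute: T_L·(0.819152 + 0.610387·0.34202) = 1.79 → T_L = 1.74139 ≈ 1.741 kN.
Then T_R = 0.610387 × 1.74139 = 1.063 kN.

T_L = 1.741 kN, T_R = 1.063 kN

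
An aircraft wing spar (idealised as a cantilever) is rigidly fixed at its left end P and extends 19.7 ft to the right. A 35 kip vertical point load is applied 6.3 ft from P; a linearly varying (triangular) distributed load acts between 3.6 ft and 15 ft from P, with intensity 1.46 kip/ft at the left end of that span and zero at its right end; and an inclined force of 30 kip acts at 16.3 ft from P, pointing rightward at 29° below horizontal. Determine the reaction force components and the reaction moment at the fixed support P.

P_x = -26.24 kip, P_y = 57.87 kip, M_P = 519.2 kip·ft

Resultant of the triangular load: ½ × 1.46 × 11.4 = 8.322 kip, acting at 7.4 ft from P (one-third of the span from the peak).
ΣF_x = 0: P_x + 30·cos29° = 0 → P_x = -26.24 kip.
ΣF_y = 0: P_y − 35 − ½·1.46·11.4 − 30·sin29° = 0 → P_y = 57.87 kip.
ΣM about P: M_P − 35·6.3 − (½·1.46·11.4)·7.4 − 30·sin29°·16.3 = 0 → M_P = 519.2 kip·ft.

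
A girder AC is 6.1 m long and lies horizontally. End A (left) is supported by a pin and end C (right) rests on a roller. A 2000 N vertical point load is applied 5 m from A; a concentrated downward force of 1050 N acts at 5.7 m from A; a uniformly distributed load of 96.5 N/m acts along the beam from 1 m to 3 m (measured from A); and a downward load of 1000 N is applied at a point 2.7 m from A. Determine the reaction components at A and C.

Resultant of the distributed load: 96.5 × 2 = 193 N at 2 m from A.
Taking moments about A: C_y·6.1 − 2000·5 − 1050·5.7 − (96.5·2)·2 − 1000·2.7 = 0 → C_y = 19071/6.1 = 3126.39 ≈ 3126 N.
ΣF_y = 0: A_y + 3126.39 − 2000 − 1050 − 96.5·2 − 1000 = 0 → A_y = 1117 N.
ΣF_x = 0: no horizontal applied forces, so A_x = 0.

A_x = 0, A_y = 1117 N, C_y = 3126 N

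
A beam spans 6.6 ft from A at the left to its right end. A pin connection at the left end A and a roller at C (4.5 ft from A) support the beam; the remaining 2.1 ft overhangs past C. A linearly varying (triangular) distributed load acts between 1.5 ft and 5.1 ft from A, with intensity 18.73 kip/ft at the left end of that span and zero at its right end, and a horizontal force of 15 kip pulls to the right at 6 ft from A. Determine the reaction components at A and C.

A_x = -15.00 kip, A_y = 13.49 kip, C_y = 20.23 kip

Resultant of the triangular load: ½ × 18.73 × 3.6 = 33.714 kip, acting at 2.7 ft from A (one-third of the span from the peak).
Taking moments about A: C_y·4.5 − (½·18.73·3.6)·2.7 = 0 → C_y = 91.0278/4.5 = 20.2284 ≈ 20.23 kip.
ΣF_y = 0: A_y + 20.2284 − ½·18.73·3.6 = 0 → A_y = 13.49 kip.
ΣF_x = 0: A_x + 15 = 0 → A_x = -15.00 kip.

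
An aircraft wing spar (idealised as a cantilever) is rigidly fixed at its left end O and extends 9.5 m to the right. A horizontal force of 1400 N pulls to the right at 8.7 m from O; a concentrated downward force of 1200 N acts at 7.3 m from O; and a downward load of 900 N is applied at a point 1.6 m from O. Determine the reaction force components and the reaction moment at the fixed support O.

O_x = -1400 N, O_y = 2100 N, M_O = 10200 N·m

ΣF_x = 0: O_x + 1400 = 0 → O_x = -1400 N.
ΣF_y = 0: O_y − 1200 − 900 = 0 → O_y = 2100 N.
ΣM about O: M_O − 1200·7.3 − 900·1.6 = 0 → M_O = 10200 N·m.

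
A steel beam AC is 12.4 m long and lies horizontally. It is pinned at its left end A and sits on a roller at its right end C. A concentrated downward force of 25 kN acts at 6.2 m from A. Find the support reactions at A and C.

Taking moments about A: C_y·12.4 − 25·6.2 = 0 → C_y = 155/12.4 = 12.50 kN.
ΣF_y = 0: A_y + 12.5 − 25 = 0 → A_y = 12.50 kN.
ΣF_x = 0: no horizontal applied forces, so A_x = 0.

A_x = 0, A_y = 12.50 kN, C_y = 12.50 kN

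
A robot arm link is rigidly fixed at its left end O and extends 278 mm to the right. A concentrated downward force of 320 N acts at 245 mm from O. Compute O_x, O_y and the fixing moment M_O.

O_x = 0, O_y = 320.0 N, M_O = 78400 N·mm

ΣF_x = 0: O_x = 0.
ΣF_y = 0: O_y − 320 = 0 → O_y = 320.0 N.
ΣM about O: M_O − 320·245 = 0 → M_O = 78400 N·mm.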